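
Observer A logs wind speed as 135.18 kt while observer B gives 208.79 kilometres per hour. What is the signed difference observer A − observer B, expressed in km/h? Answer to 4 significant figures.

41.56 km/h

observer A: 135.18 kt = 250.3534 km/h.
Difference: 250.3534 − 208.7900 = 41.56 km/h.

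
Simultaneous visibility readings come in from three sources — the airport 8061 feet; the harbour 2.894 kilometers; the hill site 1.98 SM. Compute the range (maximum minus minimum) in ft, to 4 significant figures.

the harbour: 2.894 km = 9494.75 ft.
the hill site: 1.98 SM = 10454.40 ft.
Spread: 10454.40 − 8061.00 = 2393 ft.

2393 ft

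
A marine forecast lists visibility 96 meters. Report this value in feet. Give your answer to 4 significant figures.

315.0 ft

1 m = 3.28084 ft, so 96 × 3.28084 = 315.0 ft.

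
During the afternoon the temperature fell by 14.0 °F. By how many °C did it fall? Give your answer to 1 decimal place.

7.8 °C

A change of 1 °C equals a change of 1.8 °F: Δ°C = 14.0 × 0.5556 = 7.8 °C.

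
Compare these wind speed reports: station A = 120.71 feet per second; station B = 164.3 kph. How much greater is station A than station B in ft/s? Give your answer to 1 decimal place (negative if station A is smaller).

station B: 164.3 km/h = 149.734 ft/s.
Difference: 120.710 − 149.734 = -29.0 ft/s.

-29.0 ft/s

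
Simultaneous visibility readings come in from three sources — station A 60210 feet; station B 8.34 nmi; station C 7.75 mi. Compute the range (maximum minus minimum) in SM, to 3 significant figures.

station A: 60210 ft = 11.4034 SM.
station B: 8.34 nmi = 9.5975 SM.
Spread: 11.4034 − 7.7500 = 3.65 SM.

3.65 SM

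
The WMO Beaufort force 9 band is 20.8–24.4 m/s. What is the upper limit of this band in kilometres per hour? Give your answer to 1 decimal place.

20.8–24.4 m/s × 3.6 = 74.9–87.8 km/h.

87.8 km/h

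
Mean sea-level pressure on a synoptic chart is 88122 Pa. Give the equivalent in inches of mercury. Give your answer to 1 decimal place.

26.0 inHg

1 Pa = 0.0002953 inHg, so 88122 × 0.0002953 = 26.0 inHg.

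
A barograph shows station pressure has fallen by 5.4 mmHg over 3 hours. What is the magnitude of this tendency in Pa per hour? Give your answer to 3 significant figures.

240 Pa per hour

5.4 mmHg / 3 h × 133.322 Pa/mmHg = 240 Pa/h.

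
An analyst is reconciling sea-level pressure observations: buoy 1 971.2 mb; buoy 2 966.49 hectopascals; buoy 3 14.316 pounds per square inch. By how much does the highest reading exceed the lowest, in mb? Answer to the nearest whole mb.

21 mb

buoy 2: 966.49 hPa = 966.49 mb.
buoy 3: 14.316 psi = 987.05 mb.
Spread: 987.05 − 966.49 = 21 mb.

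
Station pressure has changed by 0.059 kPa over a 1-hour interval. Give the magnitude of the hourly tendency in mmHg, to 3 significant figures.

0.443 mmHg per hour

0.059 kPa / 1 h × 7.50062 mmHg/kPa = 0.443 mmHg/h.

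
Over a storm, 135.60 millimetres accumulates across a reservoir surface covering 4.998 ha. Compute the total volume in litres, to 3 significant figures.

Area: 4.998 ha = 49980 m².
1 mm over 1 m² is 1 L, so volume = 135.6 × 49980 = 6777288 L ≈ 6780000 L.

6780000 litres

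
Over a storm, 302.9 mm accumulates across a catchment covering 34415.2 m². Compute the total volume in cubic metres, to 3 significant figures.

1 mm over 1 m² is 1 L, so volume = 302.9 × 34415.2 = 10424364 L = 10400 m³.

10400 cubic metres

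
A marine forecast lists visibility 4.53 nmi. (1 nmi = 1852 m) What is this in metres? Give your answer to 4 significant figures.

1 nmi = 1852 m, so 4.53 × 1852 = 8390 m.

8390 m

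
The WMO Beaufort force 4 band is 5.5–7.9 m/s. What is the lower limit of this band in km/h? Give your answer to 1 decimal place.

5.5–7.9 m/s × 3.6 = 19.8–28.4 km/h.

19.8 km/h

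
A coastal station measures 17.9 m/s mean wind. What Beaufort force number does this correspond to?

Beaufort force 8

17.9 m/s lies in the Beaufort 8 band (gale, 17.2–20.7 m/s).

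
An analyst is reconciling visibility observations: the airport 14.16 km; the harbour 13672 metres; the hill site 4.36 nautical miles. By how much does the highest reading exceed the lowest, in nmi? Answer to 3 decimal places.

3.286 nmi

the airport: 14.16 km = 7.64579 nmi.
the harbour: 13672 m = 7.38229 nmi.
Spread: 7.64579 − 4.36000 = 3.286 nmi.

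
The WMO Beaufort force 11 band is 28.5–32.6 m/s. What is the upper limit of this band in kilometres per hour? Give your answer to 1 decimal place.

28.5–32.6 m/s × 3.6 = 102.6–117.4 km/h.

117.4 km/h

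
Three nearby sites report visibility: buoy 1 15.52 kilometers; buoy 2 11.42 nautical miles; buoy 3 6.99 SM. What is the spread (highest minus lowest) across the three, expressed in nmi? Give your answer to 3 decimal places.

buoy 1: 15.52 km = 8.38013 nmi.
buoy 3: 6.99 SM = 6.07414 nmi.
Spread: 11.42000 − 6.07414 = 5.346 nmi.

5.346 nmi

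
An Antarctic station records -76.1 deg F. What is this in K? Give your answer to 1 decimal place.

First to °C: -60.06 °C.
Then to K: 213.1 K.

213.1 K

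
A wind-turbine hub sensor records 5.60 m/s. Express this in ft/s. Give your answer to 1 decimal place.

18.4 ft/s

1 m/s = 3.28084 ft/s, so 5.60 × 3.28084 = 18.4 ft/s.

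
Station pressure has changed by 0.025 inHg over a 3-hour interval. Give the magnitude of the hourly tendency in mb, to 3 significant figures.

0.282 mb per hour

0.025 inHg / 3 h × 33.8639 mb/inHg = 0.282 mb/h.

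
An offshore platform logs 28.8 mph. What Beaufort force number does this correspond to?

28.8 mph = 12.9 m/s, which is Beaufort 6 (strong breeze, 10.8–13.8 m/s).

Beaufort force 6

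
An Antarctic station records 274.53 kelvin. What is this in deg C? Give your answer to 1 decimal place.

1.4 °C

°C = 274.53 − 273.15 = 1.4 °C.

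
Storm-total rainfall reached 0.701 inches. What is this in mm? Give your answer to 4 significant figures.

1 in = 25.4 mm, so 0.701 × 25.4 = 17.81 mm.

17.81 mm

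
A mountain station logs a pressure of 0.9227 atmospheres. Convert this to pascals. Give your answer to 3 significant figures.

93500 Pa

1 atm = 101325 Pa, so 0.9227 × 101325 = 93500 Pa.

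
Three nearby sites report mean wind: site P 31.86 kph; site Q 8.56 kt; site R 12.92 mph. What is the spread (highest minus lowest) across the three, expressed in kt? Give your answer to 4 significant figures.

site P: 31.86 km/h = 17.20302 kt.
site R: 12.92 mph = 11.22717 kt.
Spread: 17.20302 − 8.56000 = 8.643 kt.

8.643 kt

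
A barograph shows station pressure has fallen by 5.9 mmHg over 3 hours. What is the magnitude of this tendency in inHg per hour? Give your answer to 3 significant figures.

5.9 mmHg / 3 h × 0.0393701 inHg/mmHg = 0.0774 inHg/h.

0.0774 inHg per hour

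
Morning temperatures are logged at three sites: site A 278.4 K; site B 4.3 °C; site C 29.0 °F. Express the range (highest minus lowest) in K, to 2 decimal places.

site A: 278.4 K = 5.250 °C.
site C: 29.0 °F = -1.667 °C.
Spread: 5.250 − (-1.667) = 6.917 °C.

6.92 K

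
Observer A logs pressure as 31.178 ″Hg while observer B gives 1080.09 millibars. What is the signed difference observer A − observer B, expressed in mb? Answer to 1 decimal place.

observer A: 31.178 inHg = 1055.808 mb.
Difference: 1055.808 − 1080.090 = -24.3 mb.

-24.3 mb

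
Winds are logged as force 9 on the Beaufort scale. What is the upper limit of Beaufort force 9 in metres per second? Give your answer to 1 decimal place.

24.4 m/s

Beaufort 9 (strong gale) spans 20.8–24.4 m/s.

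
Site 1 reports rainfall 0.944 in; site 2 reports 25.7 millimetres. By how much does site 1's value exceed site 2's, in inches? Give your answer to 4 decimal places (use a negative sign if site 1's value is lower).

site 2: 25.7 mm = 1.011811 in.
Difference: 0.944000 − 1.011811 = -0.0678 in.

-0.0678 in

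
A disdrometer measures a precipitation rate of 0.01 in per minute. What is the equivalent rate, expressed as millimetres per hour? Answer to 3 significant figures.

15.2 mm/hour

0.01 in/minute × 25.4 mm/in × 60 minute/hour = 15.2 mm/hour.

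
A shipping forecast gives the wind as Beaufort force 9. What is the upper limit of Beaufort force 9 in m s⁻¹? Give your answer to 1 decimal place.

24.4 m/s

Beaufort 9 (strong gale) spans 20.8–24.4 m/s.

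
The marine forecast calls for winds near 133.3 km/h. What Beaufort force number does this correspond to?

Beaufort force 12

133.3 km/h = 37.0 m/s, which is Beaufort 12 (hurricane force, ≥32.7 m/s).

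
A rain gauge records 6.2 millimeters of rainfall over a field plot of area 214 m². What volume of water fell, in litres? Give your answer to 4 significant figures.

1327 litres

1 mm over 1 m² is 1 L, so volume = 6.2 × 214 = 1326.8 L ≈ 1327 L.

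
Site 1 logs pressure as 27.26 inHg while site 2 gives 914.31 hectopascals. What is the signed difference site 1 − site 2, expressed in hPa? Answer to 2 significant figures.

8.8 hPa

site 1: 27.26 inHg = 923.130 hPa.
Difference: 923.130 − 914.310 = 8.8 hPa.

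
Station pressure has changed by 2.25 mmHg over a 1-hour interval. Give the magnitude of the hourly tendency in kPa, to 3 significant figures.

0.300 kPa per hour

2.25 mmHg / 1 h × 0.133322 kPa/mmHg = 0.300 kPa/h.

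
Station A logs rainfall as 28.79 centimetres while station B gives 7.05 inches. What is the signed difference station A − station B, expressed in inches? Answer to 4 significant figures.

4.285 in

station A: 28.79 cm = 11.33465 in.
Difference: 11.33465 − 7.05000 = 4.285 in.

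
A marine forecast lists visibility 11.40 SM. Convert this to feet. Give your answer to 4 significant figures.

1 SM = 5280 ft, so 11.40 × 5280 = 60190 ft.

60190 ft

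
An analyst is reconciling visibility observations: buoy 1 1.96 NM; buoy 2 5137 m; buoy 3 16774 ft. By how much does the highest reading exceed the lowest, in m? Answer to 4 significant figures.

1507 m

buoy 1: 1.96 nmi = 3629.92 m.
buoy 3: 16774 ft = 5112.72 m.
Spread: 5137.00 − 3629.92 = 1507 m.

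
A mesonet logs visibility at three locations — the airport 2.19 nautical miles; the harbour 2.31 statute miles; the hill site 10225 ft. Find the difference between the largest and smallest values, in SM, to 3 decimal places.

0.584 SM

the airport: 2.19 nmi = 2.52021 SM.
the hill site: 10225 ft = 1.93655 SM.
Spread: 2.52021 − 1.93655 = 0.584 SM.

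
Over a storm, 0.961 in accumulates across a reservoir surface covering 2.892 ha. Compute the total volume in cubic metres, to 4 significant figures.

Depth: 0.961 in × 25.4 = 24.4094 mm.
Area: 2.892 ha = 28920 m².
1 mm over 1 m² is 1 L, so volume = 24.4094 × 28920 = 705919.85 L = 705.9 m³.

705.9 cubic metres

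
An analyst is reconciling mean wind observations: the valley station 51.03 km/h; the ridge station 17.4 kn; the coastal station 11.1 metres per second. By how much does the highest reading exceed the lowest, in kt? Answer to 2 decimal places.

10.15 kt

the valley station: 51.03 km/h = 27.5540 kt.
the coastal station: 11.1 m/s = 21.5767 kt.
Spread: 27.5540 − 17.4000 = 10.15 kt.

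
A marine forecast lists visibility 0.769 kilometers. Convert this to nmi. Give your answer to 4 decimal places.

1 km = 0.539957 nmi, so 0.769 × 0.539957 = 0.4152 nmi.

0.4152 nmi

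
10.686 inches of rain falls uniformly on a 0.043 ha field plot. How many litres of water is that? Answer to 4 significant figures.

Depth: 10.686 in × 25.4 = 271.4244 mm.
Area: 0.043 ha = 430 m².
1 mm over 1 m² is 1 L, so volume = 271.4244 × 430 = 116712.49 L ≈ 116700 L.

116700 litres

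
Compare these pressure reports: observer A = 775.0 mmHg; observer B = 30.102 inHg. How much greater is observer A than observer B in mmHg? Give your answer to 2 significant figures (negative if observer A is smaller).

10 mmHg

observer B: 30.102 inHg = 764.59 mmHg.
Difference: 775.00 − 764.59 = 10 mmHg.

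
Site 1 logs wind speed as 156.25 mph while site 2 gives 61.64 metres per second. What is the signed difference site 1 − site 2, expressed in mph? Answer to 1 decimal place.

18.4 mph

site 2: 61.64 m/s = 137.885 mph.
Difference: 156.250 − 137.885 = 18.4 mph.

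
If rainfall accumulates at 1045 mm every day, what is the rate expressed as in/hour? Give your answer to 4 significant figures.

1045 mm/day × 0.0393701 in/mm × 0.0416667 day/hour = 1.714 in/hour.

1.714 in/hour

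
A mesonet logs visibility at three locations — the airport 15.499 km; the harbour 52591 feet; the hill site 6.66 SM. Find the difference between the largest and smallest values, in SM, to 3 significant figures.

3.30 SM

the airport: 15.499 km = 9.6306 SM.
the harbour: 52591 ft = 9.9604 SM.
Spread: 9.9604 − 6.6600 = 3.30 SM.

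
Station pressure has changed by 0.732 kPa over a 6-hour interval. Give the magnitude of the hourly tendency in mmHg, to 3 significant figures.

0.915 mmHg per hour

0.732 kPa / 6 h × 7.50062 mmHg/kPa = 0.915 mmHg/h.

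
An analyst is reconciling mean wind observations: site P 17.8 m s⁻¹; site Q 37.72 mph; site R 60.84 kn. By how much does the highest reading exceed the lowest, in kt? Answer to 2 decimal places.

28.06 kt

site P: 17.8 m/s = 34.6004 kt.
site Q: 37.72 mph = 32.7778 kt.
Spread: 60.8400 − 32.7778 = 28.06 kt.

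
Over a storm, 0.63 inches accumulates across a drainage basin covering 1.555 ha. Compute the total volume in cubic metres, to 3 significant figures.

Depth: 0.63 in × 25.4 = 16.002 mm.
Area: 1.555 ha = 15550 m².
1 mm over 1 m² is 1 L, so volume = 16.002 × 15550 = 248831.1 L = 249 m³.

249 cubic metres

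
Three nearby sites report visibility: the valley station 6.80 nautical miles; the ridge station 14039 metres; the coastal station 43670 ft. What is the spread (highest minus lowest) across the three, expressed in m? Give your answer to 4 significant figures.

the valley station: 6.80 nmi = 12593.60 m.
the coastal station: 43670 ft = 13310.62 m.
Spread: 14039.00 − 12593.60 = 1445 m.

1445 m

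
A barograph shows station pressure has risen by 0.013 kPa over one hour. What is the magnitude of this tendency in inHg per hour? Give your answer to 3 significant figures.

0.013 kPa / 1 h × 0.2953 inHg/kPa = 0.00384 inHg/h.

0.00384 inHg per hour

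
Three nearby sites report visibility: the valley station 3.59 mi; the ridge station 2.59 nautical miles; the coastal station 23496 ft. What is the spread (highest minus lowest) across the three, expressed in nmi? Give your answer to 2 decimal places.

the valley station: 3.59 SM = 3.1196 nmi.
the coastal station: 23496 ft = 3.8669 nmi.
Spread: 3.8669 − 2.5900 = 1.28 nmi.

1.28 nmi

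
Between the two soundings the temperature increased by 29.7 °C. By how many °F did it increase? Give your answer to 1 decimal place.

53.5 °F

A change of 1 °C equals a change of 1.8 °F: Δ°F = 29.7 × 1.8 = 53.5 °F.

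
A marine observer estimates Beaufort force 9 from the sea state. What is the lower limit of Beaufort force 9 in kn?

41 kt

Beaufort 9 (strong gale) spans 41–47 knots.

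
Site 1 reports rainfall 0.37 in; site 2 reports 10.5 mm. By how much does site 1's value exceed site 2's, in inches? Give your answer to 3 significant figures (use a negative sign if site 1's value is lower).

-0.0434 in

site 2: 10.5 mm = 0.413386 in.
Difference: 0.370000 − 0.413386 = -0.0434 in.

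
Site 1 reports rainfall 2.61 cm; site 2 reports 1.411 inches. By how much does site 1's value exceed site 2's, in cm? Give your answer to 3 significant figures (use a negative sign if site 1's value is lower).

site 2: 1.411 in = 3.58394 cm.
Difference: 2.61000 − 3.58394 = -0.974 cm.

-0.974 cm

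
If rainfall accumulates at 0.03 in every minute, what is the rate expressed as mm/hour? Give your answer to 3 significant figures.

45.7 mm/hour

0.03 in/minute × 25.4 mm/in × 60 minute/hour = 45.7 mm/hour.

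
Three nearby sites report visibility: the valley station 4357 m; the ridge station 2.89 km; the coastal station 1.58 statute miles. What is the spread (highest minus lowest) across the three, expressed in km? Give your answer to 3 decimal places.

1.814 km

the valley station: 4357 m = 4.35700 km.
the coastal station: 1.58 SM = 2.54276 km.
Spread: 4.35700 − 2.54276 = 1.814 km.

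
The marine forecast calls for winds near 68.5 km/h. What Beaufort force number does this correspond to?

Beaufort force 8

68.5 km/h = 19.0 m/s, which is Beaufort 8 (gale, 17.2–20.7 m/s).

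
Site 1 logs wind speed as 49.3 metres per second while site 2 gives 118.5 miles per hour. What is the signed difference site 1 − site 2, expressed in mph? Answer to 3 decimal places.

-8.219 mph

site 1: 49.3 m/s = 110.28096 mph.
Difference: 110.28096 − 118.50000 = -8.219 mph.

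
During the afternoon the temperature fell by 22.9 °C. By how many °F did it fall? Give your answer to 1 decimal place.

For a temperature change the 32° offset cancels: Δ°F = 22.9 × 1.8 = 41.2 °F.

41.2 °F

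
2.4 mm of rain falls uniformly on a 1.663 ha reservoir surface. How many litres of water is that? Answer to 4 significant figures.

39910 litres

Area: 1.663 ha = 16630 m².
1 mm over 1 m² is 1 L, so volume = 2.4 × 16630 = 39912 L ≈ 39910 L.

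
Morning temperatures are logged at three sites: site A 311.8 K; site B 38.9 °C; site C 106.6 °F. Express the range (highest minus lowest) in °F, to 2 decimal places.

site A: 311.8 K = 38.650 °C.
site C: 106.6 °F = 41.444 °C.
Spread: 41.444 − 38.650 = 2.794 °C = 5.03 °F.

5.03 °F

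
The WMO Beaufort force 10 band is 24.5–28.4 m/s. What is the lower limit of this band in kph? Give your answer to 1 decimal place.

88.2 km/h

24.5–28.4 m/s × 3.6 = 88.2–102.2 km/h.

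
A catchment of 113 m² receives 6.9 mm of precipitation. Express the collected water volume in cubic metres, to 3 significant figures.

0.780 cubic metres

1 mm over 1 m² is 1 L, so volume = 6.9 × 113 = 779.7 L = 0.780 m³.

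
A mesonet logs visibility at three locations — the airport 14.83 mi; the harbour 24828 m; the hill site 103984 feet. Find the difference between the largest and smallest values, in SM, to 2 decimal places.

4.86 SM

the harbour: 24828 m = 15.4274 SM.
the hill site: 103984 ft = 19.6939 SM.
Spread: 19.6939 − 14.8300 = 4.86 SM.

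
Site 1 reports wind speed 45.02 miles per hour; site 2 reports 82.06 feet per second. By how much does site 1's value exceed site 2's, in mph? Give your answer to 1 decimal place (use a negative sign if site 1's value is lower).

-10.9 mph

site 2: 82.06 ft/s = 55.950 mph.
Difference: 45.020 − 55.950 = -10.9 mph.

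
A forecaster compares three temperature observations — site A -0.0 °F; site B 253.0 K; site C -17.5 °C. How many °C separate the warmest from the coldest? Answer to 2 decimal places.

2.65 °C

site A: -0.0 °F = -17.778 °C.
site B: 253.0 K = -20.150 °C.
Spread: (-17.500) − (-20.150) = 2.650 °C.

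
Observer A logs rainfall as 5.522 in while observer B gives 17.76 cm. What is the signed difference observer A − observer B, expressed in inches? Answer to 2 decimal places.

observer B: 17.76 cm = 6.9921 in.
Difference: 5.5220 − 6.9921 = -1.47 in.

-1.47 in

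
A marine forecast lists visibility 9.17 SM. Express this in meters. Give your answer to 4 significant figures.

1 SM = 1609.34 m, so 9.17 × 1609.34 = 14760 m.

14760 m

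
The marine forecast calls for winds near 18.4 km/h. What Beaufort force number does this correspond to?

Beaufort force 3

18.4 km/h = 5.1 m/s, which is Beaufort 3 (gentle breeze, 3.4–5.4 m/s).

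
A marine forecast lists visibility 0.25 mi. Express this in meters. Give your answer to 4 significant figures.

1 SM = 1609.34 m, so 0.25 × 1609.34 = 402.3 m.

402.3 m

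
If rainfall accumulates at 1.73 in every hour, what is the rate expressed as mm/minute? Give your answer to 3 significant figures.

0.732 mm/minute

1.73 in/hour × 25.4 mm/in × 0.0166667 hour/minute = 0.732 mm/minute.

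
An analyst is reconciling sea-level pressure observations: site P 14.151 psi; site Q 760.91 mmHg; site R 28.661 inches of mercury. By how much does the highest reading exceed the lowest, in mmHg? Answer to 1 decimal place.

32.9 mmHg

site P: 14.151 psi = 731.818 mmHg.
site R: 28.661 inHg = 727.989 mmHg.
Spread: 760.910 − 727.989 = 32.9 mmHg.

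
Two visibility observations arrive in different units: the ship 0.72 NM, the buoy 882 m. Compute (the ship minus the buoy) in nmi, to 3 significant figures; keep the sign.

the buoy: 882 m = 0.47624 nmi.
Difference: 0.72000 − 0.47624 = 0.244 nmi.

0.244 nmi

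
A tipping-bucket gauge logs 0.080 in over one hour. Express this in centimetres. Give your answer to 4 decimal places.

0.2032 cm

1 in = 2.54 cm, so 0.080 × 2.54 = 0.2032 cm.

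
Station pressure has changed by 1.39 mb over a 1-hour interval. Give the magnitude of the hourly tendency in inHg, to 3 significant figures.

0.0410 inHg per hour

1.39 mb / 1 h × 0.02953 inHg/mb = 0.0410 inHg/h.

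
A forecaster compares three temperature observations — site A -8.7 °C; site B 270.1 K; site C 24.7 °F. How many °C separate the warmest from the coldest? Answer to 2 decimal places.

site B: 270.1 K = -3.050 °C.
site C: 24.7 °F = -4.056 °C.
Spread: (-3.050) − (-8.700) = 5.650 °C.

5.65 °C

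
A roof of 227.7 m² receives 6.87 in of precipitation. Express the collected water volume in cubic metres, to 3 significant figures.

39.7 cubic metres

Depth: 6.87 in × 25.4 = 174.498 mm.
1 mm over 1 m² is 1 L, so volume = 174.498 × 227.7 = 39733.195 L = 39.7 m³.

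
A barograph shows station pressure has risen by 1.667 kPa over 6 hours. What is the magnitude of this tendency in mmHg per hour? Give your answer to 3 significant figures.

1.667 kPa / 6 h × 7.50062 mmHg/kPa = 2.08 mmHg/h.

2.08 mmHg per hour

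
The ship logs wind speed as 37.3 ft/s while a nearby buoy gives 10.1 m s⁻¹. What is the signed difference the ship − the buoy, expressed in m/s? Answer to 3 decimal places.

1.269 m/s

the ship: 37.3 ft/s = 11.36904 m/s.
Difference: 11.36904 − 10.10000 = 1.269 m/s.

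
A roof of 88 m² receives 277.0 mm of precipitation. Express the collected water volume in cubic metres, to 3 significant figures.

1 mm over 1 m² is 1 L, so volume = 277 × 88 = 24376 L = 24.4 m³.

24.4 cubic metres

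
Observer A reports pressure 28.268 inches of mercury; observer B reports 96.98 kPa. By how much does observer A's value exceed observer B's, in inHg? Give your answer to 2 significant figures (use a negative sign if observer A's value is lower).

-0.37 inHg

observer B: 96.98 kPa = 28.6382 inHg.
Difference: 28.2680 − 28.6382 = -0.37 inHg.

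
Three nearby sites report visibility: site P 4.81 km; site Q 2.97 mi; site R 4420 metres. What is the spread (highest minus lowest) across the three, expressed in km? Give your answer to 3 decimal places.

0.390 km

site Q: 2.97 SM = 4.77975 km.
site R: 4420 m = 4.42000 km.
Spread: 4.81000 − 4.42000 = 0.390 km.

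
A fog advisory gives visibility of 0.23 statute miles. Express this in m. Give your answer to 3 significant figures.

1 SM = 1609.34 m, so 0.23 × 1609.34 = 370 m.

370 m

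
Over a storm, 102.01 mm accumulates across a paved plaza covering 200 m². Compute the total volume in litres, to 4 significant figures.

20400 litres

1 mm over 1 m² is 1 L, so volume = 102.01 × 200 = 20402 L ≈ 20400 L.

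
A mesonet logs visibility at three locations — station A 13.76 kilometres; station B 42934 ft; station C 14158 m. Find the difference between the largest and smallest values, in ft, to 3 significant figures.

station A: 13.76 km = 45144.36 ft.
station C: 14158 m = 46450.13 ft.
Spread: 46450.13 − 42934.00 = 3520 ft.

3520 ft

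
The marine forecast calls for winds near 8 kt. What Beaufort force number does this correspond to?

8 kt lies in the Beaufort 3 band (gentle breeze, 7–10 kt).

Beaufort force 3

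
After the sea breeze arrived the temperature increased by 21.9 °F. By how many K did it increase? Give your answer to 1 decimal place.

Converting a difference, only the 9/5 scale factor applies: ΔK = 21.9 × 0.5556 = 12.2 K.

12.2 K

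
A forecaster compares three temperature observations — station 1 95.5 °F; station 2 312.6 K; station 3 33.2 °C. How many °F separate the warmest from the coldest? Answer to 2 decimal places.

station 1: 95.5 °F = 35.278 °C.
station 2: 312.6 K = 39.450 °C.
Spread: 39.450 − 33.200 = 6.250 °C = 11.25 °F.

11.25 °F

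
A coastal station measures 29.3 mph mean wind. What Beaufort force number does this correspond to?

29.3 mph = 13.1 m/s, which is Beaufort 6 (strong breeze, 10.8–13.8 m/s).

Beaufort force 6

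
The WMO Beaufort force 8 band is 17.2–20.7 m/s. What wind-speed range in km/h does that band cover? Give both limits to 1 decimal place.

61.9 to 74.5 km/h

17.2–20.7 m/s × 3.6 = 61.9–74.5 km/h.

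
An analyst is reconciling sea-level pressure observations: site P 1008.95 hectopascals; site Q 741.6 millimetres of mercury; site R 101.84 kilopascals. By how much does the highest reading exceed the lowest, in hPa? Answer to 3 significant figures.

29.7 hPa

site Q: 741.6 mmHg = 988.719 hPa.
site R: 101.84 kPa = 1018.400 hPa.
Spread: 1018.400 − 988.719 = 29.7 hPa.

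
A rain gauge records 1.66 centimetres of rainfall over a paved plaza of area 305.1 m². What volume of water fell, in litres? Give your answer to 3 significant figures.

Depth: 1.66 cm × 10 = 16.6 mm.
1 mm over 1 m² is 1 L, so volume = 16.6 × 305.1 = 5064.66 L ≈ 5060 L.

5060 litres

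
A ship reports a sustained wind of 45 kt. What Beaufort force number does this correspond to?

45 kt lies in the Beaufort 9 band (strong gale, 41–47 kt).

Beaufort force 9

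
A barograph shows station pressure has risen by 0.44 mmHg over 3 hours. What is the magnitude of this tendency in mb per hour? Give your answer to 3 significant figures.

0.44 mmHg / 3 h × 1.33322 mb/mmHg = 0.196 mb/h.

0.196 mb per hour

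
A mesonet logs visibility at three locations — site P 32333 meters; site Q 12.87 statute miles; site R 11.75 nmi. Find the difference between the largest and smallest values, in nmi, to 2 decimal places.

6.27 nmi

site P: 32333 m = 17.4584 nmi.
site Q: 12.87 SM = 11.1837 nmi.
Spread: 17.4584 − 11.1837 = 6.27 nmi.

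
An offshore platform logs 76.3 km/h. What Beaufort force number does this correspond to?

76.3 km/h = 21.2 m/s, which is Beaufort 9 (strong gale, 20.8–24.4 m/s).

Beaufort force 9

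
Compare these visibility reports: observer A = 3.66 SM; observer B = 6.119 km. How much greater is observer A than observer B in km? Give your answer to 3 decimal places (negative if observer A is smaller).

-0.229 km

observer A: 3.66 SM = 5.89020 km.
Difference: 5.89020 − 6.11900 = -0.229 km.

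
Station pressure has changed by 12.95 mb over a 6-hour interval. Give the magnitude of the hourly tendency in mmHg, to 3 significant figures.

1.62 mmHg per hour

12.95 mb / 6 h × 0.750062 mmHg/mb = 1.62 mmHg/h.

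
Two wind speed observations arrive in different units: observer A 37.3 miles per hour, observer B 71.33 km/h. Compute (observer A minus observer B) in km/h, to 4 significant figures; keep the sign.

-11.30 km/h

observer A: 37.3 mph = 60.0285 km/h.
Difference: 60.0285 − 71.3300 = -11.30 km/h.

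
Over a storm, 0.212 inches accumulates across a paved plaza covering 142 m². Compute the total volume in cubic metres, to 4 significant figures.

Depth: 0.212 in × 25.4 = 5.3848 mm.
1 mm over 1 m² is 1 L, so volume = 5.3848 × 142 = 764.6416 L = 0.7646 m³.

0.7646 cubic metres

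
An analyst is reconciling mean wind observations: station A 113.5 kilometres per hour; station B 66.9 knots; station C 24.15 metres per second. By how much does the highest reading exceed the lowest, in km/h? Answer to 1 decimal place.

37.0 km/h

station B: 66.9 kt = 123.899 km/h.
station C: 24.15 m/s = 86.940 km/h.
Spread: 123.899 − 86.940 = 37.0 km/h.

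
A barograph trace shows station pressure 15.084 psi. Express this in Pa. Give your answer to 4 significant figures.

1 psi = 6894.76 Pa, so 15.084 × 6894.76 = 104000 Pa.

104000 Pa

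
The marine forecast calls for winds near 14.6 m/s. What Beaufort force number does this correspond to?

14.6 m/s lies in the Beaufort 7 band (near gale, 13.9–17.1 m/s).

Beaufort force 7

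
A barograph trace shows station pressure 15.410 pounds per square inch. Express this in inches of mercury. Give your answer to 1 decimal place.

1 psi = 2.03602 inHg, so 15.410 × 2.03602 = 31.4 inHg.

31.4 inHg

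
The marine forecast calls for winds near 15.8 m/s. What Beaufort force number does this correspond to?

Beaufort force 7

15.8 m/s lies in the Beaufort 7 band (near gale, 13.9–17.1 m/s).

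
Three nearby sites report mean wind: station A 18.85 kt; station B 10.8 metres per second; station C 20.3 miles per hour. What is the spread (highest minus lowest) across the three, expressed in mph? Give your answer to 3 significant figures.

3.86 mph

station A: 18.85 kt = 21.6922 mph.
station B: 10.8 m/s = 24.1589 mph.
Spread: 24.1589 − 20.3000 = 3.86 mph.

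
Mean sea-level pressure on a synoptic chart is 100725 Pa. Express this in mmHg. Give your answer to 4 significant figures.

755.5 mmHg

1 Pa = 0.00750062 mmHg, so 100725 × 0.00750062 = 755.5 mmHg.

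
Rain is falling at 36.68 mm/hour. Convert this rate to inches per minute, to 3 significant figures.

36.68 mm/hour × 0.0393701 in/mm × 0.0166667 hour/minute = 0.0241 in/minute.

0.0241 in/minute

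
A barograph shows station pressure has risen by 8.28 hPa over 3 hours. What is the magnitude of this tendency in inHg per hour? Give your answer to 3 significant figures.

0.0815 inHg per hour

8.28 hPa / 3 h × 0.02953 inHg/hPa = 0.0815 inHg/h.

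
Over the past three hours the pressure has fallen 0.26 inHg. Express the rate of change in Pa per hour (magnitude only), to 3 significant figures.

293 Pa per hour

0.26 inHg / 3 h × 3386.39 Pa/inHg = 293 Pa/h.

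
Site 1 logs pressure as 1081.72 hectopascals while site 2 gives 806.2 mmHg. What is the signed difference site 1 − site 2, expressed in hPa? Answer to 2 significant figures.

site 2: 806.2 mmHg = 1074.845 hPa.
Difference: 1081.720 − 1074.845 = 6.9 hPa.

6.9 hPa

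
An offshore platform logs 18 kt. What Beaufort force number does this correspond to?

18 kt lies in the Beaufort 5 band (fresh breeze, 17–21 kt).

Beaufort force 5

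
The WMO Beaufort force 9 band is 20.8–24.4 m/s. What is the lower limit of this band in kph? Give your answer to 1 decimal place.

20.8–24.4 m/s × 3.6 = 74.9–87.8 km/h.

74.9 km/h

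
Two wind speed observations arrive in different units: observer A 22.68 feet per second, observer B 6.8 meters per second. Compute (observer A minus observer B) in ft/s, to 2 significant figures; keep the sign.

0.37 ft/s

observer B: 6.8 m/s = 22.3097 ft/s.
Difference: 22.6800 − 22.3097 = 0.37 ft/s.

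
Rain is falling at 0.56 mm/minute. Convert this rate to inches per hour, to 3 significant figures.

1.32 in/hour

0.56 mm/minute × 0.0393701 in/mm × 60 minute/hour = 1.32 in/hour.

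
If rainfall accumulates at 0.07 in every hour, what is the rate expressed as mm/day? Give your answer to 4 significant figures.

42.67 mm/day

0.07 in/hour × 25.4 mm/in × 24 hour/day = 42.67 mm/day.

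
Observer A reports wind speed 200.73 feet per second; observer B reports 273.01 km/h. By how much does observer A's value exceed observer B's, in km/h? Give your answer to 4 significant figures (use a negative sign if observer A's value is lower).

observer A: 200.73 ft/s = 220.2570 km/h.
Difference: 220.2570 − 273.0100 = -52.75 km/h.

-52.75 km/h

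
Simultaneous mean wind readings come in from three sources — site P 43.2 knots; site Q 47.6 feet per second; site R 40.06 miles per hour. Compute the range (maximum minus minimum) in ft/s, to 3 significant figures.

site P: 43.2 kt = 72.913 ft/s.
site R: 40.06 mph = 58.755 ft/s.
Spread: 72.913 − 47.600 = 25.3 ft/s.

25.3 ft/s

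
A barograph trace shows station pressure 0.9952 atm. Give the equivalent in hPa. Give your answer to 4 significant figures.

1 atm = 1013.25 hPa, so 0.9952 × 1013.25 = 1008 hPa.

1008 hPa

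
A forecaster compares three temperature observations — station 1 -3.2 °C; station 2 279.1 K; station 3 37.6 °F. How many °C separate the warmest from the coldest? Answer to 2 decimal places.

9.15 °C

station 2: 279.1 K = 5.950 °C.
station 3: 37.6 °F = 3.111 °C.
Spread: 5.950 − (-3.200) = 9.150 °C.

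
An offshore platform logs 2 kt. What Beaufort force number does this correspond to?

2 kt lies in the Beaufort 1 band (light air, 1–3 kt).

Beaufort force 1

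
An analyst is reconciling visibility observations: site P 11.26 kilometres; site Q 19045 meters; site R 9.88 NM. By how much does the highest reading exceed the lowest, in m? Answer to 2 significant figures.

site P: 11.26 km = 11260.00 m.
site R: 9.88 nmi = 18297.76 m.
Spread: 19045.00 − 11260.00 = 7800 m.

7800 m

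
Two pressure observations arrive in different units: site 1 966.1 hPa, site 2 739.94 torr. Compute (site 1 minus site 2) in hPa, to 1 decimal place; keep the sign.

site 2: 739.94 mmHg = 986.506 hPa.
Difference: 966.100 − 986.506 = -20.4 hPa.

-20.4 hPa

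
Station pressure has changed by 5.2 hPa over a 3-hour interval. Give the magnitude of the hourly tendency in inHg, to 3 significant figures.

5.2 hPa / 3 h × 0.02953 inHg/hPa = 0.0512 inHg/h.

0.0512 inHg per hour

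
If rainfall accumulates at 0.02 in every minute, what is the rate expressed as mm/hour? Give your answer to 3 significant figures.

0.02 in/minute × 25.4 mm/in × 60 minute/hour = 30.5 mm/hour.

30.5 mm/hour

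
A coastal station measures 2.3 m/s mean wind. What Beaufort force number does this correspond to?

2.3 m/s lies in the Beaufort 2 band (light breeze, 1.6–3.3 m/s).

Beaufort force 2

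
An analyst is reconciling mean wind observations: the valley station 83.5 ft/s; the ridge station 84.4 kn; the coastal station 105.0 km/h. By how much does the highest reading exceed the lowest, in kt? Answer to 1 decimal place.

34.9 kt

the valley station: 83.5 ft/s = 49.472 kt.
the coastal station: 105.0 km/h = 56.695 kt.
Spread: 84.400 − 49.472 = 34.9 kt.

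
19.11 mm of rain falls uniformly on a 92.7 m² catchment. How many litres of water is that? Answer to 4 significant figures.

1 mm over 1 m² is 1 L, so volume = 19.11 × 92.7 = 1771.497 L ≈ 1771 L.

1771 litres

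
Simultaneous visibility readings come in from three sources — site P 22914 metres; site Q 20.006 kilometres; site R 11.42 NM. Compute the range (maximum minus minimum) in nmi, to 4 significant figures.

1.570 nmi

site P: 22914 m = 12.37257 nmi.
site Q: 20.006 km = 10.80238 nmi.
Spread: 12.37257 − 10.80238 = 1.570 nmi.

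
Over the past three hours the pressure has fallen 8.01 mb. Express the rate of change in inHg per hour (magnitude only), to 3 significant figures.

8.01 mb / 3 h × 0.02953 inHg/mb = 0.0788 inHg/h.

0.0788 inHg per hour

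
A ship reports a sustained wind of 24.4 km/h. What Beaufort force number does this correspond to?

24.4 km/h = 6.8 m/s, which is Beaufort 4 (moderate breeze, 5.5–7.9 m/s).

Beaufort force 4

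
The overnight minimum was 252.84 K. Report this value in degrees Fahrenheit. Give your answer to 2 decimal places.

-4.56 °F

First to °C: -20.31 °C.
Then to °F: -4.56 °F.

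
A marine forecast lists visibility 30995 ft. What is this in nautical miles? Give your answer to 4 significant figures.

5.101 nmi

1 ft = 0.000164579 nmi, so 30995 × 0.000164579 = 5.101 nmi.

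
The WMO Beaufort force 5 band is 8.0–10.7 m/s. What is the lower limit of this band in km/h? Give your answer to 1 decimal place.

28.8 km/h

8.0–10.7 m/s × 3.6 = 28.8–38.5 km/h.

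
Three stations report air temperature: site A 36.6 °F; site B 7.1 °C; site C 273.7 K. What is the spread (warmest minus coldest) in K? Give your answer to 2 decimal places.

site A: 36.6 °F = 2.556 °C.
site C: 273.7 K = 0.550 °C.
Spread: 7.100 − 0.550 = 6.550 °C.

6.55 K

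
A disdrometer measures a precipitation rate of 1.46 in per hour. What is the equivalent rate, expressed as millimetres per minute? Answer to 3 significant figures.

0.618 mm/minute

1.46 in/hour × 25.4 mm/in × 0.0166667 hour/minute = 0.618 mm/minute.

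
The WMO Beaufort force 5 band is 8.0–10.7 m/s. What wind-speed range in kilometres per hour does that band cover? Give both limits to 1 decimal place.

28.8 to 38.5 km/h

8.0–10.7 m/s × 3.6 = 28.8–38.5 km/h.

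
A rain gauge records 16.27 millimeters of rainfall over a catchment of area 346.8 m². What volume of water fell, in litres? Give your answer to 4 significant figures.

5642 litres

1 mm over 1 m² is 1 L, so volume = 16.27 × 346.8 = 5642.436 L ≈ 5642 L.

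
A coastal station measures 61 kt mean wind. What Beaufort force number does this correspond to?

61 kt lies in the Beaufort 11 band (violent storm, 56–63 kt).

Beaufort force 11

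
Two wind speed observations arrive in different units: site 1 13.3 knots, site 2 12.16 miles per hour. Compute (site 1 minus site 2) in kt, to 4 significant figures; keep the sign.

2.733 kt

site 2: 12.16 mph = 10.56675 kt.
Difference: 13.30000 − 10.56675 = 2.733 kt.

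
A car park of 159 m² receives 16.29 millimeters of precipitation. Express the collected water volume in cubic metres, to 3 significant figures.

2.59 cubic metres

1 mm over 1 m² is 1 L, so volume = 16.29 × 159 = 2590.11 L = 2.59 m³.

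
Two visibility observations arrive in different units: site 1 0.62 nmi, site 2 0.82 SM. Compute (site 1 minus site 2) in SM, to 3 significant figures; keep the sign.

-0.107 SM

site 1: 0.62 nmi = 0.71348 SM.
Difference: 0.71348 − 0.82000 = -0.107 SM.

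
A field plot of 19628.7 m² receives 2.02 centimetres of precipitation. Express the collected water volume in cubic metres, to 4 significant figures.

Depth: 2.02 cm × 10 = 20.2 mm.
1 mm over 1 m² is 1 L, so volume = 20.2 × 19628.7 = 396499.74 L = 396.5 m³.

396.5 cubic metres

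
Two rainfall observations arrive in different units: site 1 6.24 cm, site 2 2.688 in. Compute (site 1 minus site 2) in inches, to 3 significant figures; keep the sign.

site 1: 6.24 cm = 2.45669 in.
Difference: 2.45669 − 2.68800 = -0.231 in.

-0.231 in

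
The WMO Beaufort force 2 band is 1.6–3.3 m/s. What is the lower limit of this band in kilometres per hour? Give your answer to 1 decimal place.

1.6–3.3 m/s × 3.6 = 5.8–11.9 km/h.

5.8 km/h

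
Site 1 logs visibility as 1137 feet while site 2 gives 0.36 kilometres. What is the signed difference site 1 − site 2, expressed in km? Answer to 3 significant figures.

-0.0134 km

site 1: 1137 ft = 0.346558 km.
Difference: 0.346558 − 0.360000 = -0.0134 km.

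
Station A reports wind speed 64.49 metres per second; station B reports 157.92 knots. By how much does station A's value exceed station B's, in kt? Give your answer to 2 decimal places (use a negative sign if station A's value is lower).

-32.56 kt

station A: 64.49 m/s = 125.3585 kt.
Difference: 125.3585 − 157.9200 = -32.56 kt.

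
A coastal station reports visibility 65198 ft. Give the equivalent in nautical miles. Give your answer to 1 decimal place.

10.7 nmi

1 ft = 0.000164579 nmi, so 65198 × 0.000164579 = 10.7 nmi.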